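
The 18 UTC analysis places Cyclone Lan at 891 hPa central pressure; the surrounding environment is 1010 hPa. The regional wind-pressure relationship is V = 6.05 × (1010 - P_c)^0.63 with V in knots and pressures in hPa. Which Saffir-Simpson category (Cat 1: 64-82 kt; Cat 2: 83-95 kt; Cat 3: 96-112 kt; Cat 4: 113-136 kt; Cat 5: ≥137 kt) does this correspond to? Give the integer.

ΔP = 1010 − 891 = 119 hPa.
V ≈ 6.05 × 119^0.63 = 6.05 × 20.30 ≈ 123 kt.
123 kt falls in the Category 4 band.

4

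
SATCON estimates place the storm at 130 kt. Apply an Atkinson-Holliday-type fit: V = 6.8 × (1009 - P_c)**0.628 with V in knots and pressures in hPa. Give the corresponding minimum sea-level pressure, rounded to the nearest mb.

899 mb

ΔP = (V / 6.8)^(1/0.628) = (130/6.8)^1.592.
130/6.8 = 19.118; 19.118^1.592 ≈ 109.77 mb.
P_c = 1009 − 109.77 = 899.23 ≈ 899 mb.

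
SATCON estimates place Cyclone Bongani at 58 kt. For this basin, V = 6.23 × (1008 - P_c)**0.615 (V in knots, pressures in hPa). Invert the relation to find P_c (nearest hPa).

970 hPa

ΔP = (V / 6.23)^(1/0.615) = (58/6.23)^1.626.
58/6.23 = 9.310; 9.310^1.626 ≈ 37.63 hPa.
P_c = 1008 − 37.63 = 970.37 ≈ 970 hPa.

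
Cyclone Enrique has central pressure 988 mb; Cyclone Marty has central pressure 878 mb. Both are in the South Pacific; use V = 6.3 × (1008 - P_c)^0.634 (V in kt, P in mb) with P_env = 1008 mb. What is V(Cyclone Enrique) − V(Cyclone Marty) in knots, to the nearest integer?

-96 kt

Cyclone Enrique: ΔP = 20; V ≈ 6.3 × 20^0.634 ≈ 42.09 kt.
Cyclone Marty: ΔP = 130; V ≈ 6.3 × 130^0.634 ≈ 137.91 kt.
Difference ≈ 42.09 − 137.91 = -95.82 → -96 kt.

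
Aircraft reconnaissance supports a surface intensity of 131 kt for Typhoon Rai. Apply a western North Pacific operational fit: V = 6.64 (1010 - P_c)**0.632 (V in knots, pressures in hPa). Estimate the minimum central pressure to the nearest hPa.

ΔP = (V / 6.64)^(1/0.632) = (131/6.64)^1.582.
131/6.64 = 19.729; 19.729^1.582 ≈ 112.00 hPa.
P_c = 1010 − 112.00 = 898.00 ≈ 898 hPa.

898 hPa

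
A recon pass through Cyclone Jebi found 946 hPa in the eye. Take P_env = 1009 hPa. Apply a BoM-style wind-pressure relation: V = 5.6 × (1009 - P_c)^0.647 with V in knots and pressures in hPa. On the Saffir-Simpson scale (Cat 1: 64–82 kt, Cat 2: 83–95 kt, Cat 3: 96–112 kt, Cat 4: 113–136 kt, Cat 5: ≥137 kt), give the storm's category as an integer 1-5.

1

ΔP = 1009 − 946 = 63 hPa.
V ≈ 5.6 × 63^0.647 = 5.6 × 14.59 ≈ 82 kt.
82 kt falls in the Category 1 band.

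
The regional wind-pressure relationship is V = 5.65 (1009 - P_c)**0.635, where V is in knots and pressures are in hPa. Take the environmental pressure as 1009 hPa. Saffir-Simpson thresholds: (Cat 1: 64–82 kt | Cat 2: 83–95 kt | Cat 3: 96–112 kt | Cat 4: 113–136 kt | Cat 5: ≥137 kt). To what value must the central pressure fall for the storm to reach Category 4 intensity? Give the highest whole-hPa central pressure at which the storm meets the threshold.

Category 4 begins at V = 113 kt.
Required ΔP = (113/5.65)^(1/0.635) = 20.000^1.575 ≈ 111.91 hPa.
P_c ≤ 1009 − 111.91 = 897.09, so the highest integer P_c is 897 hPa.

897 hPa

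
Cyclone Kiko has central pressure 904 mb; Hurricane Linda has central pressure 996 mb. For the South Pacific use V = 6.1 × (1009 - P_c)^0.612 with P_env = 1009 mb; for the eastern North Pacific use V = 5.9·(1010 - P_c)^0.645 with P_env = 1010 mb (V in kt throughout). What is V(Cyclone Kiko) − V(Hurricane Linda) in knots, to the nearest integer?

Cyclone Kiko: ΔP = 105; V ≈ 6.1 × 105^0.612 ≈ 105.27 kt.
Hurricane Linda: ΔP = 14; V ≈ 5.9 × 14^0.645 ≈ 32.37 kt.
Difference ≈ 105.27 − 32.37 = 72.90 → 73 kt.

73 kt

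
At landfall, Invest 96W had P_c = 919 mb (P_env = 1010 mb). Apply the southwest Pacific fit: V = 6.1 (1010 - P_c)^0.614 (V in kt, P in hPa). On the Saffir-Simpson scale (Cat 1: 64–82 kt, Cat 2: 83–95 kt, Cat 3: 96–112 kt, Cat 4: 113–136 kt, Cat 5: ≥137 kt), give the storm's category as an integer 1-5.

ΔP = 1010 − 919 = 91 mb.
V ≈ 6.1 × 91^0.614 = 6.1 × 15.95 ≈ 97 kt.
97 kt falls in the Category 3 band.

3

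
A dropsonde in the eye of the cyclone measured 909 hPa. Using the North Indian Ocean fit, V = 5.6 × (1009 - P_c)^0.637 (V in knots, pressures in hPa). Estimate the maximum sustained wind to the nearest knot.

ΔP = 1009 − 909 = 100 hPa.
100^0.637 ≈ 18.793.
V ≈ 5.6 × 18.793 ≈ 105.2 kt.

105 kt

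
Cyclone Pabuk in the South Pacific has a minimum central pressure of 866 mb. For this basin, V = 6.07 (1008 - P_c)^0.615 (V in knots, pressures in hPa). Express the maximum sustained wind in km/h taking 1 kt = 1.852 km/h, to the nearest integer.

237 km/h

ΔP = 1008 − 866 = 142 mb.
V ≈ 6.07 × 142^0.615 = 6.07 × 21.070 ≈ 127.893 kt.
127.893 × 1.852 ≈ 236.86 km/h → 237 km/h.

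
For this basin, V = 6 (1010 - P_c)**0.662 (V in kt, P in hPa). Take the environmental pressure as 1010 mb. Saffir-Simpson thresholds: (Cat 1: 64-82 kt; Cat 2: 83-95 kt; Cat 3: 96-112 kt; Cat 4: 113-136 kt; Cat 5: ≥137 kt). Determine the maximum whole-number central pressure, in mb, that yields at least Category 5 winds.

897 mb

Category 5 begins at V = 137 kt.
Required ΔP = (137/6)^(1/0.662) = 22.833^1.511 ≈ 112.78 mb.
P_c ≤ 1010 − 112.78 = 897.22, so the highest integer P_c is 897 mb.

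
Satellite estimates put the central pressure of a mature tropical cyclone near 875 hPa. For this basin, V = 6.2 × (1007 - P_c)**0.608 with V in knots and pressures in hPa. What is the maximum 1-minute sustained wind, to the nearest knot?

121 kt

ΔP = 1007 − 875 = 132 hPa.
132^0.608 ≈ 19.467.
V ≈ 6.2 × 19.467 ≈ 120.7 kt.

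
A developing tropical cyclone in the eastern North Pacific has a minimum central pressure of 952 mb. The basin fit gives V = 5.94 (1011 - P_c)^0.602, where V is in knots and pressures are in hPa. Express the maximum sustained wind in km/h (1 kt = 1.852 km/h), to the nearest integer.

ΔP = 1011 − 952 = 59 mb.
V ≈ 5.94 × 59^0.602 = 5.94 × 11.643 ≈ 69.158 kt.
69.158 × 1.852 ≈ 128.08 km/h → 128 km/h.

128 km/h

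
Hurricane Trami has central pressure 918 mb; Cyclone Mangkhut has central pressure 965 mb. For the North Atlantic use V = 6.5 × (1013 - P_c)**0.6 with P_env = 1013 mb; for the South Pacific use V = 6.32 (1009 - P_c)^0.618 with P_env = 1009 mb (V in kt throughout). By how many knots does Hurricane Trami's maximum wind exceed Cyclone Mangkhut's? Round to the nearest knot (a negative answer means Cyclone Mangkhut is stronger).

34 kt

Hurricane Trami: ΔP = 95; V ≈ 6.5 × 95^0.6 ≈ 99.90 kt.
Cyclone Mangkhut: ΔP = 44; V ≈ 6.32 × 44^0.618 ≈ 65.52 kt.
Difference ≈ 99.90 − 65.52 = 34.38 → 34 kt.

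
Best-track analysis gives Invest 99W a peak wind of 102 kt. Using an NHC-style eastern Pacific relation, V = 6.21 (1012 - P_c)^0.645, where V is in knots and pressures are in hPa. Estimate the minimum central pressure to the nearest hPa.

935 hPa

ΔP = (V / 6.21)^(1/0.645) = (102/6.21)^1.550.
102/6.21 = 16.425; 16.425^1.550 ≈ 76.65 hPa.
P_c = 1012 − 76.65 = 935.35 ≈ 935 hPa.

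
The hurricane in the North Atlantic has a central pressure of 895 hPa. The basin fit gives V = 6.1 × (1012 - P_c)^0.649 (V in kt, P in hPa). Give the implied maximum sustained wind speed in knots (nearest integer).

ΔP = 1012 − 895 = 117 hPa.
117^0.649 ≈ 21.991.
V ≈ 6.1 × 21.991 ≈ 134.1 kt.

134 kt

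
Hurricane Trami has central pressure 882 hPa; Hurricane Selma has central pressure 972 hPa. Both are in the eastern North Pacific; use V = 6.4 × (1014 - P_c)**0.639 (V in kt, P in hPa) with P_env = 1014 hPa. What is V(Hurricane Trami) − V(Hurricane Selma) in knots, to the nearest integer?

Hurricane Trami: ΔP = 132; V ≈ 6.4 × 132^0.639 ≈ 144.95 kt.
Hurricane Selma: ΔP = 42; V ≈ 6.4 × 42^0.639 ≈ 69.73 kt.
Difference ≈ 144.95 − 69.73 = 75.22 → 75 kt.

75 kt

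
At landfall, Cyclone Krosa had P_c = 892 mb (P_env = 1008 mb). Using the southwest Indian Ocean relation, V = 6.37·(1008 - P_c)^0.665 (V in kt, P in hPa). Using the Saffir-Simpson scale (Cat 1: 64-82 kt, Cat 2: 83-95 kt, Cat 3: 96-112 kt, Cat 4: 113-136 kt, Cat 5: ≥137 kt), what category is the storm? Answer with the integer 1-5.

5

ΔP = 1008 − 892 = 116 mb.
V ≈ 6.37 × 116^0.665 = 6.37 × 23.60 ≈ 150 kt.
150 kt falls in the Category 5 band.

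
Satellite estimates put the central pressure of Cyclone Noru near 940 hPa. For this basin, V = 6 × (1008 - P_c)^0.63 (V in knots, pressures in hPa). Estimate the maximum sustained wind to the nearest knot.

ΔP = 1008 − 940 = 68 hPa.
68^0.63 ≈ 14.272.
V ≈ 6 × 14.272 ≈ 85.6 kt.

86 kt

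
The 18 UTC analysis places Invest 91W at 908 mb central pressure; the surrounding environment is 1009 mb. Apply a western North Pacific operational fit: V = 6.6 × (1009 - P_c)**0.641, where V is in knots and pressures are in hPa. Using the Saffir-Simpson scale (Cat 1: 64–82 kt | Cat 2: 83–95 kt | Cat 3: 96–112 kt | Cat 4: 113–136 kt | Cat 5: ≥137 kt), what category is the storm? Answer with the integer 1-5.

4

ΔP = 1009 − 908 = 101 mb.
V ≈ 6.6 × 101^0.641 = 6.6 × 19.27 ≈ 127 kt.
127 kt falls in the Category 4 band.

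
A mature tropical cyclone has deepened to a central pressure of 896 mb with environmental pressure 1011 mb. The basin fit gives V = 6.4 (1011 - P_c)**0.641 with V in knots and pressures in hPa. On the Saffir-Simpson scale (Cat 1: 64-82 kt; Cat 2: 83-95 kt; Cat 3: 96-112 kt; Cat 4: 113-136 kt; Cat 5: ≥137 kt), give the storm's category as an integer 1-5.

ΔP = 1011 − 896 = 115 mb.
V ≈ 6.4 × 115^0.641 = 6.4 × 20.94 ≈ 134 kt.
134 kt falls in the Category 4 band.

4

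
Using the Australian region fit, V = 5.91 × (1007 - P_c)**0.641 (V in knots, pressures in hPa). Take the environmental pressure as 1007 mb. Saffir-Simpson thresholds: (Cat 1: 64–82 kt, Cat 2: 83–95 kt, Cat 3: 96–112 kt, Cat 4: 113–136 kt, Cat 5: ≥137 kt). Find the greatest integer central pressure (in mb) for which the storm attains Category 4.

907 mb

Category 4 begins at V = 113 kt.
Required ΔP = (113/5.91)^(1/0.641) = 19.120^1.560 ≈ 99.82 mb.
P_c ≤ 1007 − 99.82 = 907.18, so the highest integer P_c is 907 mb.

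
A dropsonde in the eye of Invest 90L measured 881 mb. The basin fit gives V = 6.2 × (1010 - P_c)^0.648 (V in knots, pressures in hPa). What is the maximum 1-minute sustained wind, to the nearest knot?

ΔP = 1010 − 881 = 129 mb.
129^0.648 ≈ 23.316.
V ≈ 6.2 × 23.316 ≈ 144.6 kt.

145 kt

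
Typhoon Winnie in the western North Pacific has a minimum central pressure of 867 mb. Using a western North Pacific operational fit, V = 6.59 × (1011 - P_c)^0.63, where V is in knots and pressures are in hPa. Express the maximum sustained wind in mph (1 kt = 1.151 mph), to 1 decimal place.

ΔP = 1011 − 867 = 144 mb.
V ≈ 6.59 × 144^0.63 = 6.59 × 22.896 ≈ 150.888 kt.
150.888 × 1.151 ≈ 173.67 mph → 173.7 mph.

173.7 mph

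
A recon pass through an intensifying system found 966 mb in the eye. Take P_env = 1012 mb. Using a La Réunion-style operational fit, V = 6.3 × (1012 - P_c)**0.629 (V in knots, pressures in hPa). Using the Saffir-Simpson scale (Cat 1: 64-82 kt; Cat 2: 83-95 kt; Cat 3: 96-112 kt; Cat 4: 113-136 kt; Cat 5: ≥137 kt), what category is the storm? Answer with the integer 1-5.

1

ΔP = 1012 − 966 = 46 mb.
V ≈ 6.3 × 46^0.629 = 6.3 × 11.11 ≈ 70 kt.
70 kt falls in the Category 1 band.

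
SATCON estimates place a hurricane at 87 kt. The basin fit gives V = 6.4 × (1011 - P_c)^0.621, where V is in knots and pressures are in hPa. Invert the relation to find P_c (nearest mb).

ΔP = (V / 6.4)^(1/0.621) = (87/6.4)^1.610.
87/6.4 = 13.594; 13.594^1.610 ≈ 66.84 mb.
P_c = 1011 − 66.84 = 944.16 ≈ 944 mb.

944 mb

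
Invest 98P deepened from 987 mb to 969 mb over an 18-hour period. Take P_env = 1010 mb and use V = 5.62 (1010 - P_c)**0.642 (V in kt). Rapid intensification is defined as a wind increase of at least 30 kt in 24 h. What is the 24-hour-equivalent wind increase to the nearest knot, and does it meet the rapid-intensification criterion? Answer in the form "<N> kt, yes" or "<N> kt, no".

V₁: ΔP = 23, V ≈ 5.62 × 23^0.642 ≈ 42.07 kt.
V₂: ΔP = 41, V ≈ 5.62 × 41^0.642 ≈ 60.97 kt.
ΔV over 18 h = 18.90 kt → 24 h equivalent = 18.90 × 24/18 ≈ 25.20 kt.
25 kt < 30 kt ⇒ not rapid intensification.

25 kt, no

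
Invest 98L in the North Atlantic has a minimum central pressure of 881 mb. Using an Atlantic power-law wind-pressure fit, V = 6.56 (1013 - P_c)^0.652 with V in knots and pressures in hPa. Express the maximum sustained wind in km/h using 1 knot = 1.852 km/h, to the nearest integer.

293 km/h

ΔP = 1013 − 881 = 132 mb.
V ≈ 6.56 × 132^0.652 = 6.56 × 24.133 ≈ 158.314 kt.
158.314 × 1.852 ≈ 293.20 km/h → 293 km/h.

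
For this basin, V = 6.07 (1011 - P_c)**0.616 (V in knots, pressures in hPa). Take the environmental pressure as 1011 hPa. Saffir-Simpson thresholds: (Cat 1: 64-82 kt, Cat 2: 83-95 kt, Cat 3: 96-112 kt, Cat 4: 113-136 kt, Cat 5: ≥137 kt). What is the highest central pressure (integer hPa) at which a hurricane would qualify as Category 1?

965 hPa

Category 1 begins at V = 64 kt.
Required ΔP = (64/6.07)^(1/0.616) = 10.544^1.623 ≈ 45.78 hPa.
P_c ≤ 1011 − 45.78 = 965.22, so the highest integer P_c is 965 hPa.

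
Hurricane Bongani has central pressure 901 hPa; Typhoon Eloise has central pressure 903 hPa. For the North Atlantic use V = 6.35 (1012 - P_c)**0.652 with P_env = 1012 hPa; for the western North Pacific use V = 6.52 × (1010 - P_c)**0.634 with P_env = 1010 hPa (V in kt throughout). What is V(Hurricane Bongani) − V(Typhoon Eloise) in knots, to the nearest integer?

11 kt

Hurricane Bongani: ΔP = 111; V ≈ 6.35 × 111^0.652 ≈ 136.88 kt.
Typhoon Eloise: ΔP = 107; V ≈ 6.52 × 107^0.634 ≈ 126.15 kt.
Difference ≈ 136.88 − 126.15 = 10.73 → 11 kt.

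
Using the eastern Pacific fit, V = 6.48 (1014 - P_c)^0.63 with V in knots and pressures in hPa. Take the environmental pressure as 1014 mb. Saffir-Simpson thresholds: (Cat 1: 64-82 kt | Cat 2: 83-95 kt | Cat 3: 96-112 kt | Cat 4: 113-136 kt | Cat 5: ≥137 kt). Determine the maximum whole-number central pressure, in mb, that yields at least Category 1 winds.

976 mb

Category 1 begins at V = 64 kt.
Required ΔP = (64/6.48)^(1/0.63) = 9.877^1.587 ≈ 37.91 mb.
P_c ≤ 1014 − 37.91 = 976.09, so the highest integer P_c is 976 mb.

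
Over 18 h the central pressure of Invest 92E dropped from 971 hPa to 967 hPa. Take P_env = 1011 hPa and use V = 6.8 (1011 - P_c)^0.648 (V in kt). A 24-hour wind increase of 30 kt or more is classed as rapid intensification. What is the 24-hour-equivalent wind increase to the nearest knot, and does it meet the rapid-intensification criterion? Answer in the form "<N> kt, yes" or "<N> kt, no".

V₁: ΔP = 40, V ≈ 6.8 × 40^0.648 ≈ 74.24 kt.
V₂: ΔP = 44, V ≈ 6.8 × 44^0.648 ≈ 78.97 kt.
ΔV over 18 h = 4.73 kt → 24 h equivalent = 4.73 × 24/18 ≈ 6.31 kt.
6 kt < 30 kt ⇒ not rapid intensification.

6 kt, no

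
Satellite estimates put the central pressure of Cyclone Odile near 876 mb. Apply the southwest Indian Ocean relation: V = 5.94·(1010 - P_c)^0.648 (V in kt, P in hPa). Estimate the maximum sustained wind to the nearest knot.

ΔP = 1010 − 876 = 134 mb.
134^0.648 ≈ 23.898.
V ≈ 5.94 × 23.898 ≈ 142.0 kt.

142 kt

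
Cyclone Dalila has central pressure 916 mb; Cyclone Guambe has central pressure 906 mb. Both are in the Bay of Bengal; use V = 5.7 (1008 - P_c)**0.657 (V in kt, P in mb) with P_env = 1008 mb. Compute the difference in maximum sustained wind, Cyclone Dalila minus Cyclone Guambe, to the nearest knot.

-8 kt

Cyclone Dalila: ΔP = 92; V ≈ 5.7 × 92^0.657 ≈ 111.19 kt.
Cyclone Guambe: ΔP = 102; V ≈ 5.7 × 102^0.657 ≈ 118.99 kt.
Difference ≈ 111.19 − 118.99 = -7.80 → -8 kt.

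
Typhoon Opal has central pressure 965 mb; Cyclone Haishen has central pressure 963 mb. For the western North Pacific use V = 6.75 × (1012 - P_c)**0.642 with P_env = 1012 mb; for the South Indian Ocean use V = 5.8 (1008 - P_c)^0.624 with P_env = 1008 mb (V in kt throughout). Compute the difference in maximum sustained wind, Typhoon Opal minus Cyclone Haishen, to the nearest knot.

18 kt

Typhoon Opal: ΔP = 47; V ≈ 6.75 × 47^0.642 ≈ 79.94 kt.
Cyclone Haishen: ΔP = 45; V ≈ 5.8 × 45^0.624 ≈ 62.38 kt.
Difference ≈ 79.94 − 62.38 = 17.56 → 18 kt.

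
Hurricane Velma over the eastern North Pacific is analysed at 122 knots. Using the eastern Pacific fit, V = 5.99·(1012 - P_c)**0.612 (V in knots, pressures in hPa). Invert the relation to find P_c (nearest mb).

ΔP = (V / 5.99)^(1/0.612) = (122/5.99)^1.634.
122/5.99 = 20.367; 20.367^1.634 ≈ 137.65 mb.
P_c = 1012 − 137.65 = 874.35 ≈ 874 mb.

874 mb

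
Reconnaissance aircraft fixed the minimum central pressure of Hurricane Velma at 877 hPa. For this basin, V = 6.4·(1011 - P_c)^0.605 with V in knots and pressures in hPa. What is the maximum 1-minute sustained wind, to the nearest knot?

ΔP = 1011 − 877 = 134 hPa.
134^0.605 ≈ 19.360.
V ≈ 6.4 × 19.360 ≈ 123.9 kt.

124 kt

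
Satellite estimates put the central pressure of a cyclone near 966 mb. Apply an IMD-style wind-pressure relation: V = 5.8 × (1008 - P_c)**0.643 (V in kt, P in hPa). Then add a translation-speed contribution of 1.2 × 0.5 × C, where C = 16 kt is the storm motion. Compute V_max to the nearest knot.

ΔP = 1008 − 966 = 42 mb.
42^0.643 ≈ 11.060.
V ≈ 5.8 × 11.060 ≈ 64.1 kt.
Translation term: 1.2 × 0.5 × 16 = 9.6 kt.
Corrected V ≈ 73.7 kt → 74 kt.

74 kt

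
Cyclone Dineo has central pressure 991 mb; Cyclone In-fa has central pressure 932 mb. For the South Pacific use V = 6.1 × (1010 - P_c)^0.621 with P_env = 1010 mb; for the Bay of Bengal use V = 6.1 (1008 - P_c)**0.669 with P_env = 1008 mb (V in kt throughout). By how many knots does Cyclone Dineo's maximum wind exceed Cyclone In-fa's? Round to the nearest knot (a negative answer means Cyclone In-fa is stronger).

-73 kt

Cyclone Dineo: ΔP = 19; V ≈ 6.1 × 19^0.621 ≈ 37.97 kt.
Cyclone In-fa: ΔP = 76; V ≈ 6.1 × 76^0.669 ≈ 110.56 kt.
Difference ≈ 37.97 − 110.56 = -72.59 → -73 kt.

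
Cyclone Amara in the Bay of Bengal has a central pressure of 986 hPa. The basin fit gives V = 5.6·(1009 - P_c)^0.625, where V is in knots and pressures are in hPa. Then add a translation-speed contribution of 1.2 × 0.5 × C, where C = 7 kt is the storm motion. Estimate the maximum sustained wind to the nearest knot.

44 kt

ΔP = 1009 − 986 = 23 hPa.
23^0.625 ≈ 7.097.
V ≈ 5.6 × 7.097 ≈ 39.7 kt.
Translation term: 1.2 × 0.5 × 7 = 4.2 kt.
Corrected V ≈ 43.9 kt → 44 kt.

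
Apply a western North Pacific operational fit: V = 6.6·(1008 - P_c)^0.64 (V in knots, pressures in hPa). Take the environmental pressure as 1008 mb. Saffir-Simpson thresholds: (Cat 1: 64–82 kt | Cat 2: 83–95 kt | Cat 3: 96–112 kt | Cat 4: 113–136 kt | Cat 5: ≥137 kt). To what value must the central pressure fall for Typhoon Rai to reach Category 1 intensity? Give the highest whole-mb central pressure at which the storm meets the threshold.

973 mb

Category 1 begins at V = 64 kt.
Required ΔP = (64/6.6)^(1/0.64) = 9.697^1.562 ≈ 34.80 mb.
P_c ≤ 1008 − 34.80 = 973.20, so the highest integer P_c is 973 mb.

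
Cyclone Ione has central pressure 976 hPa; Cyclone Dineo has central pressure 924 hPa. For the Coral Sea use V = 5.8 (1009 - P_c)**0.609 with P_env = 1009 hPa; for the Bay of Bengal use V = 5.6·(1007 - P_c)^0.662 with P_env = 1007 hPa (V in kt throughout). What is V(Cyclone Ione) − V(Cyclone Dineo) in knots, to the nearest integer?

Cyclone Ione: ΔP = 33; V ≈ 5.8 × 33^0.609 ≈ 48.78 kt.
Cyclone Dineo: ΔP = 83; V ≈ 5.6 × 83^0.662 ≈ 104.38 kt.
Difference ≈ 48.78 − 104.38 = -55.60 → -56 kt.

-56 kt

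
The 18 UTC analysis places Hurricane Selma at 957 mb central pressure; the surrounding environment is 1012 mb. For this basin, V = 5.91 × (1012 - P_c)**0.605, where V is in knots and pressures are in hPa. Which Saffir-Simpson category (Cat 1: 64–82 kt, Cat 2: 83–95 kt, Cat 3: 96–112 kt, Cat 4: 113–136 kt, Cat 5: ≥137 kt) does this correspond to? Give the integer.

1

ΔP = 1012 − 957 = 55 mb.
V ≈ 5.91 × 55^0.605 = 5.91 × 11.30 ≈ 67 kt.
67 kt falls in the Category 1 band.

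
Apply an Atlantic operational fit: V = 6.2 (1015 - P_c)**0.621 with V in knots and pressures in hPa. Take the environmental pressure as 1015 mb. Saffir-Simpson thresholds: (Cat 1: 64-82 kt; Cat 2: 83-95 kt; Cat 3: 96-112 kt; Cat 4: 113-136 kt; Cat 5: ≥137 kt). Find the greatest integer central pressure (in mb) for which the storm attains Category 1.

Category 1 begins at V = 64 kt.
Required ΔP = (64/6.2)^(1/0.621) = 10.323^1.610 ≈ 42.91 mb.
P_c ≤ 1015 − 42.91 = 972.09, so the highest integer P_c is 972 mb.

972 mb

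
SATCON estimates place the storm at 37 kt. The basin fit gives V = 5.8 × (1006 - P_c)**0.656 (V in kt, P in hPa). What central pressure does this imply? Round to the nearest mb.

989 mb

ΔP = (V / 5.8)^(1/0.656) = (37/5.8)^1.524.
37/5.8 = 6.379; 6.379^1.524 ≈ 16.86 mb.
P_c = 1006 − 16.86 = 989.14 ≈ 989 mb.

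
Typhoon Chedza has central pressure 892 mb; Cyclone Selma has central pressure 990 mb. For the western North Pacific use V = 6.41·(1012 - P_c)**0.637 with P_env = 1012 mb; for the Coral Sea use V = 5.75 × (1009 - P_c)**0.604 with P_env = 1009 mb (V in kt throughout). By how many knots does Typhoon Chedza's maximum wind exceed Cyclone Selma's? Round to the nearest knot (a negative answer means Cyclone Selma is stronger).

101 kt

Typhoon Chedza: ΔP = 120; V ≈ 6.41 × 120^0.637 ≈ 135.30 kt.
Cyclone Selma: ΔP = 19; V ≈ 5.75 × 19^0.604 ≈ 34.04 kt.
Difference ≈ 135.30 − 34.04 = 101.26 → 101 kt.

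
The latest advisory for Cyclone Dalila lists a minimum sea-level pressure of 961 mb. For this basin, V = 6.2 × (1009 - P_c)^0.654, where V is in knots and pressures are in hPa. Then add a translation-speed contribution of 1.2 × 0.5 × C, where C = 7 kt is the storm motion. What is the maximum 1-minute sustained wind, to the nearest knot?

ΔP = 1009 − 961 = 48 mb.
48^0.654 ≈ 12.576.
V ≈ 6.2 × 12.576 ≈ 78.0 kt.
Translation term: 1.2 × 0.5 × 7 = 4.2 kt.
Corrected V ≈ 82.2 kt → 82 kt.

82 kt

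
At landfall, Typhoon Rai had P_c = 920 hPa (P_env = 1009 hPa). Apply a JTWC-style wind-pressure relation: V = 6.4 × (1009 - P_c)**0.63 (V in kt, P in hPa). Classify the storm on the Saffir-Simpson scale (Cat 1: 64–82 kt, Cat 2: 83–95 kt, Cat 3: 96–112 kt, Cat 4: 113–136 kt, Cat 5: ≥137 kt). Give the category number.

ΔP = 1009 − 920 = 89 hPa.
V ≈ 6.4 × 89^0.63 = 6.4 × 16.91 ≈ 108 kt.
108 kt falls in the Category 3 band.

3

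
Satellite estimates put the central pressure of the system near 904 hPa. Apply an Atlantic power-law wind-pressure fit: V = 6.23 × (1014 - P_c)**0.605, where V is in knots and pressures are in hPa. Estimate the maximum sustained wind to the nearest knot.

107 kt

ΔP = 1014 − 904 = 110 hPa.
110^0.605 ≈ 17.181.
V ≈ 6.23 × 17.181 ≈ 107.0 kt.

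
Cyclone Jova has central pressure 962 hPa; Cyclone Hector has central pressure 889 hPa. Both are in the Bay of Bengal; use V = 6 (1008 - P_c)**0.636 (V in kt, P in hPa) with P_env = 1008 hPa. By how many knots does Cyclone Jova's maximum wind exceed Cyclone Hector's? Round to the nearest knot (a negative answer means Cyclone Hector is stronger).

-57 kt

Cyclone Jova: ΔP = 46; V ≈ 6 × 46^0.636 ≈ 68.50 kt.
Cyclone Hector: ΔP = 119; V ≈ 6 × 119^0.636 ≈ 125.37 kt.
Difference ≈ 68.50 − 125.37 = -56.87 → -57 kt.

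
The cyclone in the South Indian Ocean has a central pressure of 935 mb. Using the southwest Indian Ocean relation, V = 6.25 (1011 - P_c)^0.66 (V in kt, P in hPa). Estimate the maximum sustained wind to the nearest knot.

ΔP = 1011 − 935 = 76 mb.
76^0.66 ≈ 17.432.
V ≈ 6.25 × 17.432 ≈ 108.9 kt.

109 kt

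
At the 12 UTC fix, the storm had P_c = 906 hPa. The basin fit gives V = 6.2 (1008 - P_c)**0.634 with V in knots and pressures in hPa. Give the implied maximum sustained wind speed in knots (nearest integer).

ΔP = 1008 − 906 = 102 hPa.
102^0.634 ≈ 18.769.
V ≈ 6.2 × 18.769 ≈ 116.4 kt.

116 kt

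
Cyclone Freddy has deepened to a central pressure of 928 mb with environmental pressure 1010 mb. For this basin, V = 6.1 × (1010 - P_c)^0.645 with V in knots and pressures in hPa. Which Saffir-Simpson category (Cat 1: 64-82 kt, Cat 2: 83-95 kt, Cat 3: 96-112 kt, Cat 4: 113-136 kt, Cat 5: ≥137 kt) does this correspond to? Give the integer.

ΔP = 1010 − 928 = 82 mb.
V ≈ 6.1 × 82^0.645 = 6.1 × 17.16 ≈ 105 kt.
105 kt falls in the Category 3 band.

3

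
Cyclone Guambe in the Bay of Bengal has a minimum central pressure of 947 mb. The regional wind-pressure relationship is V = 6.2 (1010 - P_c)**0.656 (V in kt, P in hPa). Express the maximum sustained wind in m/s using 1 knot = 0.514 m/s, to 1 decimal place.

48.3 m/s

ΔP = 1010 − 947 = 63 mb.
V ≈ 6.2 × 63^0.656 = 6.2 × 15.148 ≈ 93.920 kt.
93.920 × 0.514 ≈ 48.27 m/s → 48.3 m/s.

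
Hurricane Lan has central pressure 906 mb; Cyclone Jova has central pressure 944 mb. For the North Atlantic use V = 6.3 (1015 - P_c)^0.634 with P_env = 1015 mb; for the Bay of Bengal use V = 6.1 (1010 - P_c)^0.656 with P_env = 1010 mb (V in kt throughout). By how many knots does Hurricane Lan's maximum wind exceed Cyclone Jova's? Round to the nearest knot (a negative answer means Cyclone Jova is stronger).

28 kt

Hurricane Lan: ΔP = 109; V ≈ 6.3 × 109^0.634 ≈ 123.33 kt.
Cyclone Jova: ΔP = 66; V ≈ 6.1 × 66^0.656 ≈ 95.27 kt.
Difference ≈ 123.33 − 95.27 = 28.06 → 28 kt.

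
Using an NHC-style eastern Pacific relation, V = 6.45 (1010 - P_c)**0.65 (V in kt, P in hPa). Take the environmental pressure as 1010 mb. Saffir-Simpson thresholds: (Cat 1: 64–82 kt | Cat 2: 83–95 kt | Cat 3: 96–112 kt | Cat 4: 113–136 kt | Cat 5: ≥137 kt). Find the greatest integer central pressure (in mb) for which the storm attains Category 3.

Category 3 begins at V = 96 kt.
Required ΔP = (96/6.45)^(1/0.65) = 14.884^1.538 ≈ 63.70 mb.
P_c ≤ 1010 − 63.70 = 946.30, so the highest integer P_c is 946 mb.

946 mb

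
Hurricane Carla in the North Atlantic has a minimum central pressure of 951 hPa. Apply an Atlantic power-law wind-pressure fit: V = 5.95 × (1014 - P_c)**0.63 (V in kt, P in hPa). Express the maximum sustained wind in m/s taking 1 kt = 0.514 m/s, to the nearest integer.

42 m/s

ΔP = 1014 − 951 = 63 hPa.
V ≈ 5.95 × 63^0.63 = 5.95 × 13.601 ≈ 80.929 kt.
80.929 × 0.514 ≈ 41.60 m/s → 42 m/s.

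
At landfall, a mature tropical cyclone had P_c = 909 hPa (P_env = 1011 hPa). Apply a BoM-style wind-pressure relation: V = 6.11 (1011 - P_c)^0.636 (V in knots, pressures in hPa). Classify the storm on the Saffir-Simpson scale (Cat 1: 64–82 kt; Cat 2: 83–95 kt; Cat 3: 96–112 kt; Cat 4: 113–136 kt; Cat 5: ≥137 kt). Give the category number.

4

ΔP = 1011 − 909 = 102 hPa.
V ≈ 6.11 × 102^0.636 = 6.11 × 18.94 ≈ 116 kt.
116 kt falls in the Category 4 band.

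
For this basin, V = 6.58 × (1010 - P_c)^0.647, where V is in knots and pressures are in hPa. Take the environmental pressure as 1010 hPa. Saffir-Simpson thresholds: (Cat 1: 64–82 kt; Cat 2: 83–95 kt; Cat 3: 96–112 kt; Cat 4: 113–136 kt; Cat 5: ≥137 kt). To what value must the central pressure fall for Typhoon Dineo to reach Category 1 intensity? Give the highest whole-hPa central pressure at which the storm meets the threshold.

976 hPa

Category 1 begins at V = 64 kt.
Required ΔP = (64/6.58)^(1/0.647) = 9.726^1.546 ≈ 33.65 hPa.
P_c ≤ 1010 − 33.65 = 976.35, so the highest integer P_c is 976 hPa.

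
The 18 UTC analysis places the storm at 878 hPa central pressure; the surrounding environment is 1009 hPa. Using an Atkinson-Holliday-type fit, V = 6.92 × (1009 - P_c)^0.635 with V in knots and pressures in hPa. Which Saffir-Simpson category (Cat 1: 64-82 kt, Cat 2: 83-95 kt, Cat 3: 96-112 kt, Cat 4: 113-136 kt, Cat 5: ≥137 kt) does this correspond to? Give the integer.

ΔP = 1009 − 878 = 131 hPa.
V ≈ 6.92 × 131^0.635 = 6.92 × 22.10 ≈ 153 kt.
153 kt falls in the Category 5 band.

5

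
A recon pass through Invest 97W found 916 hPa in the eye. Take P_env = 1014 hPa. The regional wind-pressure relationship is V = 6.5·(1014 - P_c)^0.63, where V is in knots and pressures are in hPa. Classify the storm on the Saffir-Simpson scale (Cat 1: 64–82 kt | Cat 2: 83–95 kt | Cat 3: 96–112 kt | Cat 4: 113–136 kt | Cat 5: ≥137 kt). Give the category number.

4

ΔP = 1014 − 916 = 98 hPa.
V ≈ 6.5 × 98^0.63 = 6.5 × 17.97 ≈ 117 kt.
117 kt falls in the Category 4 band.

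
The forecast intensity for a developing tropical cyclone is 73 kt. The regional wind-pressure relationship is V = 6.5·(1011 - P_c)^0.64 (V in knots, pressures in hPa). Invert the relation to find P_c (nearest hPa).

967 hPa

ΔP = (V / 6.5)^(1/0.64) = (73/6.5)^1.562.
73/6.5 = 11.231; 11.231^1.562 ≈ 43.78 hPa.
P_c = 1011 − 43.78 = 967.22 ≈ 967 hPa.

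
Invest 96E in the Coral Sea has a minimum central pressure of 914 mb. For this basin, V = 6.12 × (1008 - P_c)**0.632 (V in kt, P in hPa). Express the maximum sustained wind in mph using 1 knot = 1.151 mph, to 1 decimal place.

124.4 mph

ΔP = 1008 − 914 = 94 mb.
V ≈ 6.12 × 94^0.632 = 6.12 × 17.661 ≈ 108.086 kt.
108.086 × 1.151 ≈ 124.41 mph → 124.4 mph.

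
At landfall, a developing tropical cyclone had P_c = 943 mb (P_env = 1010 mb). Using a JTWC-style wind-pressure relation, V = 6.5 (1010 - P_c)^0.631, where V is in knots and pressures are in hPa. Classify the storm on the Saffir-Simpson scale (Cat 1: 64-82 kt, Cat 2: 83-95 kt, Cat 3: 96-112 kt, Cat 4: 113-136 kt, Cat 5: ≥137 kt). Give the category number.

ΔP = 1010 − 943 = 67 mb.
V ≈ 6.5 × 67^0.631 = 6.5 × 14.20 ≈ 92 kt.
92 kt falls in the Category 2 band.

2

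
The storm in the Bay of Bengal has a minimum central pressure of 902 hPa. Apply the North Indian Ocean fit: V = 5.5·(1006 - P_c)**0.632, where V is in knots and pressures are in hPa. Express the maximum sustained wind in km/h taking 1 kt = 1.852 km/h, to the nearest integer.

ΔP = 1006 − 902 = 104 hPa.
V ≈ 5.5 × 104^0.632 = 5.5 × 18.826 ≈ 103.545 kt.
103.545 × 1.852 ≈ 191.76 km/h → 192 km/h.

192 km/h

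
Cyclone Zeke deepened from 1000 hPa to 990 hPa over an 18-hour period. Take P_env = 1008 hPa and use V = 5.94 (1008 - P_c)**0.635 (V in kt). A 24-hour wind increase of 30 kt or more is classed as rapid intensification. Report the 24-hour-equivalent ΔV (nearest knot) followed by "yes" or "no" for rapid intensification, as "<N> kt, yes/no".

20 kt, no

V₁: ΔP = 8, V ≈ 5.94 × 8^0.635 ≈ 22.25 kt.
V₂: ΔP = 18, V ≈ 5.94 × 18^0.635 ≈ 37.23 kt.
ΔV over 18 h = 14.98 kt → 24 h equivalent = 14.98 × 24/18 ≈ 19.97 kt.
20 kt < 30 kt ⇒ not rapid intensification.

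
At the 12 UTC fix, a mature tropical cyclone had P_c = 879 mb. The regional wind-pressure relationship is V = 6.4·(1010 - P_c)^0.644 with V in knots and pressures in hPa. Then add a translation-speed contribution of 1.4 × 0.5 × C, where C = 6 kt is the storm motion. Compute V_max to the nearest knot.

152 kt

ΔP = 1010 − 879 = 131 mb.
131^0.644 ≈ 23.095.
V ≈ 6.4 × 23.095 ≈ 147.8 kt.
Translation term: 1.4 × 0.5 × 6 = 4.2 kt.
Corrected V ≈ 152 kt → 152 kt.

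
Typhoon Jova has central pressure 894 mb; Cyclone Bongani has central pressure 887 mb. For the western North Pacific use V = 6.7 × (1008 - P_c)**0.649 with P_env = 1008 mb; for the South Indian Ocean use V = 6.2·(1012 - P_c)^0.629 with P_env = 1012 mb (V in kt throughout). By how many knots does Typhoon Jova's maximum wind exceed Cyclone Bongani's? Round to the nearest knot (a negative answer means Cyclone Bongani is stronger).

Typhoon Jova: ΔP = 114; V ≈ 6.7 × 114^0.649 ≈ 144.88 kt.
Cyclone Bongani: ΔP = 125; V ≈ 6.2 × 125^0.629 ≈ 129.23 kt.
Difference ≈ 144.88 − 129.23 = 15.65 → 16 kt.

16 kt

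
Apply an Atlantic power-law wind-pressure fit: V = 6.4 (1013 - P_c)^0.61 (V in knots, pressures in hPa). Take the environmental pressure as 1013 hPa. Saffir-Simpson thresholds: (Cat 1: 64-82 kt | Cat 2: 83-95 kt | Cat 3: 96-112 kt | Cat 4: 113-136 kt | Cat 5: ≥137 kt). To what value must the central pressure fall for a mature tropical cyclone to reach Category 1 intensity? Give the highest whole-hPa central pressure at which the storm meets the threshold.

969 hPa

Category 1 begins at V = 64 kt.
Required ΔP = (64/6.4)^(1/0.61) = 10.000^1.639 ≈ 43.59 hPa.
P_c ≤ 1013 − 43.59 = 969.41, so the highest integer P_c is 969 hPa.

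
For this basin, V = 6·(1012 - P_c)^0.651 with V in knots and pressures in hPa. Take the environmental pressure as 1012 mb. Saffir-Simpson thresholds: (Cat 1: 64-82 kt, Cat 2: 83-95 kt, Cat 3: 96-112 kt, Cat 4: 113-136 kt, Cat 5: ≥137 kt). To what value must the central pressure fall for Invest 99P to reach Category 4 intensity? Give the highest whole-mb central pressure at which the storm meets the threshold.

Category 4 begins at V = 113 kt.
Required ΔP = (113/6)^(1/0.651) = 18.833^1.536 ≈ 90.87 mb.
P_c ≤ 1012 − 90.87 = 921.13, so the highest integer P_c is 921 mb.

921 mb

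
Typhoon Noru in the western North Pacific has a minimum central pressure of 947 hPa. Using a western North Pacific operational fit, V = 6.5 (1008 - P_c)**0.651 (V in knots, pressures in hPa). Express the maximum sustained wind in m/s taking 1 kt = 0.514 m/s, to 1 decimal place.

ΔP = 1008 − 947 = 61 hPa.
V ≈ 6.5 × 61^0.651 = 6.5 × 14.529 ≈ 94.442 kt.
94.442 × 0.514 ≈ 48.54 m/s → 48.5 m/s.

48.5 m/s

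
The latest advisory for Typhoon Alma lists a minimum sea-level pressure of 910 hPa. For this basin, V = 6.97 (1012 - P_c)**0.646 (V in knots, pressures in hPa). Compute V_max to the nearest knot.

138 kt

ΔP = 1012 − 910 = 102 hPa.
102^0.646 ≈ 19.841.
V ≈ 6.97 × 19.841 ≈ 138.3 kt.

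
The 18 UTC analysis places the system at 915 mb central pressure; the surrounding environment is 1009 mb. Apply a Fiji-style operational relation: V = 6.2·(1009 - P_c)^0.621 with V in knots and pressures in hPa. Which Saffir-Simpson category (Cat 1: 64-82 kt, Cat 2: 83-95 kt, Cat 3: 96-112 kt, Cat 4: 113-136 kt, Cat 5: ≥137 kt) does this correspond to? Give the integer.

ΔP = 1009 − 915 = 94 mb.
V ≈ 6.2 × 94^0.621 = 6.2 × 16.80 ≈ 104 kt.
104 kt falls in the Category 3 band.

3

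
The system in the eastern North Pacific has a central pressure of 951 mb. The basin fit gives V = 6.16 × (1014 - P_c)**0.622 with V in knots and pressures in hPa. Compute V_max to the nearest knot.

ΔP = 1014 − 951 = 63 mb.
63^0.622 ≈ 13.158.
V ≈ 6.16 × 13.158 ≈ 81.1 kt.

81 kt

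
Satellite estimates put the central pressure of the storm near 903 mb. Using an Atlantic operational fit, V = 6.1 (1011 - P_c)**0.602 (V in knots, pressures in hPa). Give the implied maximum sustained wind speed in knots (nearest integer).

102 kt

ΔP = 1011 − 903 = 108 mb.
108^0.602 ≈ 16.754.
V ≈ 6.1 × 16.754 ≈ 102.2 kt.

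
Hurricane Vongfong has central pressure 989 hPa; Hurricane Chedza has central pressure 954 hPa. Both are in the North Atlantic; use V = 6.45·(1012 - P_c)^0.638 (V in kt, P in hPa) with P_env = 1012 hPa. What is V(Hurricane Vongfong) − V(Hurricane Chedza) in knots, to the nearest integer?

-38 kt

Hurricane Vongfong: ΔP = 23; V ≈ 6.45 × 23^0.638 ≈ 47.68 kt.
Hurricane Chedza: ΔP = 58; V ≈ 6.45 × 58^0.638 ≈ 86.03 kt.
Difference ≈ 47.68 − 86.03 = -38.35 → -38 kt.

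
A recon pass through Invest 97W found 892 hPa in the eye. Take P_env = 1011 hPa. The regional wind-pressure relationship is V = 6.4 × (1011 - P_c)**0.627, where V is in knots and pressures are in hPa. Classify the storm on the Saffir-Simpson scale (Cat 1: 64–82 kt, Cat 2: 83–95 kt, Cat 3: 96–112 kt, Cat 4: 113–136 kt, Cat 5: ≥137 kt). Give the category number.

4

ΔP = 1011 − 892 = 119 hPa.
V ≈ 6.4 × 119^0.627 = 6.4 × 20.02 ≈ 128 kt.
128 kt falls in the Category 4 band.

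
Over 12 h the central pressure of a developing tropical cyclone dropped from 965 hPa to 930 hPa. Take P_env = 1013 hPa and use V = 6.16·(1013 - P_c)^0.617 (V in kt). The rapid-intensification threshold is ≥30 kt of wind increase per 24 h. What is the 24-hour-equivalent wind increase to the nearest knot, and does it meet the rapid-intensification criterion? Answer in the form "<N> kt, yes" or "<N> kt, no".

54 kt, yes

V₁: ΔP = 48, V ≈ 6.16 × 48^0.617 ≈ 67.13 kt.
V₂: ΔP = 83, V ≈ 6.16 × 83^0.617 ≈ 94.11 kt.
ΔV over 12 h = 26.98 kt → 24 h equivalent = 26.98 × 24/12 ≈ 53.96 kt.
54 kt ≥ 30 kt ⇒ rapid intensification.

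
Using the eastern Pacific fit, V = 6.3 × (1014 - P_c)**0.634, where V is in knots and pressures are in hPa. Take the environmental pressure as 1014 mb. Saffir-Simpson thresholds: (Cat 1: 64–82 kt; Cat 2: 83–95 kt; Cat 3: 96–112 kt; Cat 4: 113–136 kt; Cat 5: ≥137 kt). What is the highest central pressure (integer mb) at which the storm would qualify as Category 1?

Category 1 begins at V = 64 kt.
Required ΔP = (64/6.3)^(1/0.634) = 10.159^1.577 ≈ 38.73 mb.
P_c ≤ 1014 − 38.73 = 975.27, so the highest integer P_c is 975 mb.

975 mb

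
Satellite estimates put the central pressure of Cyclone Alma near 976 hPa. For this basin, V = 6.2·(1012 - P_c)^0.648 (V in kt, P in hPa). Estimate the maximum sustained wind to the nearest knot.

63 kt

ΔP = 1012 − 976 = 36 hPa.
36^0.648 ≈ 10.197.
V ≈ 6.2 × 10.197 ≈ 63.2 kt.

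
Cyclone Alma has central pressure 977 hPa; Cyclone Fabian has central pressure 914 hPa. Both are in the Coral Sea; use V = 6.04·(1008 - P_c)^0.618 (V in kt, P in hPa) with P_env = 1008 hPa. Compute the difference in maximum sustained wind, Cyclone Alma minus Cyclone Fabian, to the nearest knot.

Cyclone Alma: ΔP = 31; V ≈ 6.04 × 31^0.618 ≈ 50.43 kt.
Cyclone Fabian: ΔP = 94; V ≈ 6.04 × 94^0.618 ≈ 100.10 kt.
Difference ≈ 50.43 − 100.10 = -49.67 → -50 kt.

-50 kt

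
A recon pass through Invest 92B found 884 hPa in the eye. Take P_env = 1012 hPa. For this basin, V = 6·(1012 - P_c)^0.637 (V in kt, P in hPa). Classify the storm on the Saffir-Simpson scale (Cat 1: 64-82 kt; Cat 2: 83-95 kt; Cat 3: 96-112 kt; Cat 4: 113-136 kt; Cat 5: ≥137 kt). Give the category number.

ΔP = 1012 − 884 = 128 hPa.
V ≈ 6 × 128^0.637 = 6 × 21.99 ≈ 132 kt.
132 kt falls in the Category 4 band.

4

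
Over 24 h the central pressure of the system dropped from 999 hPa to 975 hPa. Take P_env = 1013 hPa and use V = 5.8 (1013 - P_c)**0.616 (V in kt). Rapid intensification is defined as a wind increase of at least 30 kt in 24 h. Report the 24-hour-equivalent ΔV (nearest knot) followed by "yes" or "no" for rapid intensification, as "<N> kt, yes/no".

25 kt, no

V₁: ΔP = 14, V ≈ 5.8 × 14^0.616 ≈ 29.47 kt.
V₂: ΔP = 38, V ≈ 5.8 × 38^0.616 ≈ 54.52 kt.
ΔV over 24 h = 25.05 kt → 24 h equivalent = 25.05 × 24/24 ≈ 25.05 kt.
25 kt < 30 kt ⇒ not rapid intensification.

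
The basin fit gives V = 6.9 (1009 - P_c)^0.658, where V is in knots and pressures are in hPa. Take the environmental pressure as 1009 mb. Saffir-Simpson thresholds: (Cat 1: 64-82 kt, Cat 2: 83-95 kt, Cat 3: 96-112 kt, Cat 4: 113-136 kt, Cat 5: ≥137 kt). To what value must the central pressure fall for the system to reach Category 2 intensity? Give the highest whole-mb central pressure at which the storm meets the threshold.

965 mb

Category 2 begins at V = 83 kt.
Required ΔP = (83/6.9)^(1/0.658) = 12.029^1.520 ≈ 43.82 mb.
P_c ≤ 1009 − 43.82 = 965.18, so the highest integer P_c is 965 mb.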